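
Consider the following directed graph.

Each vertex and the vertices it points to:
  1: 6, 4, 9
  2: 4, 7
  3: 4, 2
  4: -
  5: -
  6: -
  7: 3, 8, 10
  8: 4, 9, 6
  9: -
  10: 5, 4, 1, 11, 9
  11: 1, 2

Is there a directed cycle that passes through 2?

Yes

2 is on a cycle iff 2 can reach itself via ≥1 edge.
2 → 7 → 3 → 2 — yes.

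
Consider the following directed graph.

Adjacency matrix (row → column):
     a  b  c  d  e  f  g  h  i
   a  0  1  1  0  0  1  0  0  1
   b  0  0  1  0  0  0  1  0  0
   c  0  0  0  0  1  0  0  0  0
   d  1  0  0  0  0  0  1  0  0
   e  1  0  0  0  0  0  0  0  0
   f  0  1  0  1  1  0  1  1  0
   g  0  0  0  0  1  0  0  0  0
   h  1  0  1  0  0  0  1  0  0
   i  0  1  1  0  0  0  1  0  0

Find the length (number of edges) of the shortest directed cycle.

For each vertex v, BFS finds the shortest path from v back to v.
The shortest such closed walk is f → d → a → f, length 3.

3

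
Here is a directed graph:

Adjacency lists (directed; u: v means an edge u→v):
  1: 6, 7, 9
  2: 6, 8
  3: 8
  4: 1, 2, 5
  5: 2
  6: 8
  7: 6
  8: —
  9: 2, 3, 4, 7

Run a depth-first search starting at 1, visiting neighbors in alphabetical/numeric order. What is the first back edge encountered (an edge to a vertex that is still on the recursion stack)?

DFS from 1 (visiting neighbors in alphabetical/numeric order); mark gray on enter, black on exit:
1 gray
  6 gray
    8 gray
    8 black
  6 black
  7 gray
    7→6: 6 black — skip
  7 black
  9 gray
    2 gray
      2→6: 6 black — skip
      2→8: 8 black — skip
    2 black
    3 gray
      3→8: 8 black — skip
    3 black
    4 gray
      4→1: 1 is gray → back edge
First back edge: 4 → 1.

4->1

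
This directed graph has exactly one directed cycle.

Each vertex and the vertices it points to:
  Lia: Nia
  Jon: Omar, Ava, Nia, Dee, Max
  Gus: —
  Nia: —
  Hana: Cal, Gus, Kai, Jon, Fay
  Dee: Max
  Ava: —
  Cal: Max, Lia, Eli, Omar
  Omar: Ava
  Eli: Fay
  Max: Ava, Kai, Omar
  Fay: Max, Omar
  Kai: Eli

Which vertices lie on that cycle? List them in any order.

Eli, Fay, Kai, Max

DFS with gray/black marking from Kai:
Kai gray
  Eli gray
    Fay gray
      Max gray
        Ava gray
        Ava black
        Max→Kai: Kai is gray → back edge
Back edge closes the cycle Kai → Eli → Fay → Max → Kai; its vertices are {Eli, Fay, Kai, Max}.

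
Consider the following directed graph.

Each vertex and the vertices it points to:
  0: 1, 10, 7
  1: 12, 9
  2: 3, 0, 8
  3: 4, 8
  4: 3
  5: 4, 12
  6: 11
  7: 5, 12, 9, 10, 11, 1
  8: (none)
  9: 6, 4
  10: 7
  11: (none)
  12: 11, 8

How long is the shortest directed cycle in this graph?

2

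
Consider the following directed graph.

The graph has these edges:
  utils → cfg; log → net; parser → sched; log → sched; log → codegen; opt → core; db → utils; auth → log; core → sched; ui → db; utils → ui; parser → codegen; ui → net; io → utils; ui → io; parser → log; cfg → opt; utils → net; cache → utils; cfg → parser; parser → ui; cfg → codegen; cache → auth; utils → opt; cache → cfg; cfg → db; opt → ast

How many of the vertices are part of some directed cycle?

A vertex is on a directed cycle iff it belongs to a strongly connected component of size ≥ 2 (or has a self-loop).
The vertices on cycles are {db, io, ui, cfg, utils, parser} — 6 in total.

6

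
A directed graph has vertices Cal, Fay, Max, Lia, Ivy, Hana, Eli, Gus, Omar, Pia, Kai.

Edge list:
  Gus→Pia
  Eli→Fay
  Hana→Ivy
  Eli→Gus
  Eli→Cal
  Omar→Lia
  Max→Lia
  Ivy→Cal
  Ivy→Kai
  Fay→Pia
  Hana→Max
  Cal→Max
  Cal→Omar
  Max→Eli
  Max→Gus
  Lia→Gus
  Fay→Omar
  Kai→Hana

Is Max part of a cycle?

Max is on a cycle iff Max can reach itself via ≥1 edge.
Max → Eli → Cal → Max — yes.

Yes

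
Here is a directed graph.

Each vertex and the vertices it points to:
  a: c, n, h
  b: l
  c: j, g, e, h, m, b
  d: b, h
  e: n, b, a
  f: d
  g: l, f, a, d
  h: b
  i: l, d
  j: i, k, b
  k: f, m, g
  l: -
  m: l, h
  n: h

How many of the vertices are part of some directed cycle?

6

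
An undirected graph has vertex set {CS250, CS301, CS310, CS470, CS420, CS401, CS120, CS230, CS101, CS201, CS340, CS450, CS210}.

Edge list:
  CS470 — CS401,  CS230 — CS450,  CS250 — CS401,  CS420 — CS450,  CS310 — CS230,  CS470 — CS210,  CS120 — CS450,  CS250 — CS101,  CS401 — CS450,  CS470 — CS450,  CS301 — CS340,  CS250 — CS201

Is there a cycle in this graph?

DFS, tracking each vertex's parent; an edge to a visited non-parent vertex closes a cycle.
Start from CS201:
visit CS201 (parent –)
  visit CS250 (parent CS201)
    CS250–CS201: parent, skip
    visit CS401 (parent CS250)
      visit CS470 (parent CS401)
        CS470–CS401: parent, skip
        visit CS210 (parent CS470)
          CS210–CS470: parent, skip
        visit CS450 (parent CS470)
          visit CS120 (parent CS450)
            CS120–CS450: parent, skip
          CS450–CS470: parent, skip
          visit CS420 (parent CS450)
            CS420–CS450: parent, skip
          visit CS230 (parent CS450)
            CS230–CS450: parent, skip
            visit CS310 (parent CS230)
              CS310–CS230: parent, skip
          CS450–CS401: CS401 visited and ≠ parent → cycle
Cycle: CS401 – CS470 – CS450 – CS401.

Yes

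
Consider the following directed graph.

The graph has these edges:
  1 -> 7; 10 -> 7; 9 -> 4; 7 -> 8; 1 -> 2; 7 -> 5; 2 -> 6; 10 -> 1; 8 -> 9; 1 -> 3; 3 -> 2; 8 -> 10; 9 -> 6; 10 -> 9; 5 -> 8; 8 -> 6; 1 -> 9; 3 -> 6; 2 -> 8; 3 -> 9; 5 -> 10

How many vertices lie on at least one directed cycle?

A vertex is on a directed cycle iff it belongs to a strongly connected component of size ≥ 2 (or has a self-loop).
The vertices on cycles are {1, 2, 3, 5, 7, 8, 10} — 7 in total.

7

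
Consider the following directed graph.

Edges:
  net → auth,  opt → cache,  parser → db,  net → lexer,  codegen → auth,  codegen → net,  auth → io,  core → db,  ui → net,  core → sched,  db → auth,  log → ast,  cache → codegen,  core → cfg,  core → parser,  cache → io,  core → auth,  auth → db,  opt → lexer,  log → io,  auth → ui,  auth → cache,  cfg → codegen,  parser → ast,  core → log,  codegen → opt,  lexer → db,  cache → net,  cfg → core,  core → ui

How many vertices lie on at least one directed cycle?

A vertex is on a directed cycle iff it belongs to a strongly connected component of size ≥ 2 (or has a self-loop).
The vertices on cycles are {db, ui, cfg, net, opt, auth, core, cache, lexer, codegen} — 10 in total.

10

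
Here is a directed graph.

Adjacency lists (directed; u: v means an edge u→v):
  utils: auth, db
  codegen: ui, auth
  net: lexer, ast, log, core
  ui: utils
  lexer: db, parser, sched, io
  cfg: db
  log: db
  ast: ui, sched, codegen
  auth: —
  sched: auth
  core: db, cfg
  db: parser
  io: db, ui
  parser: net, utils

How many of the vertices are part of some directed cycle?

A vertex is on a directed cycle iff it belongs to a strongly connected component of size ≥ 2 (or has a self-loop).
The vertices on cycles are {db, io, ui, ast, cfg, log, net, core, lexer, utils, parser, codegen} — 12 in total.

12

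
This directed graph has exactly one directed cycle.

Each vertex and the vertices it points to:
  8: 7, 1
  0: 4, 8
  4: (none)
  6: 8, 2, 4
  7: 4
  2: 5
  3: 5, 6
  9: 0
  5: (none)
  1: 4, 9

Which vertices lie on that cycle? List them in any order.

DFS with gray/black marking from 8:
8 gray
  7 gray
    4 gray
    4 black
  7 black
  1 gray
    1→4: 4 black — skip
    9 gray
      0 gray
        0→4: 4 black — skip
        0→8: 8 is gray → back edge
Back edge closes the cycle 8 → 1 → 9 → 0 → 8; its vertices are {0, 1, 8, 9}.

0, 1, 8, 9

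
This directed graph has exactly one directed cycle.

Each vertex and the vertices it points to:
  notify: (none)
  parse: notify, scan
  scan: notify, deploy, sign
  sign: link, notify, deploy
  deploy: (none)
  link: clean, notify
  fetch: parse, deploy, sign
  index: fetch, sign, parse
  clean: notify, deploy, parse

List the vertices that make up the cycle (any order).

DFS with gray/black marking from sign:
sign gray
  link gray
    clean gray
      notify gray
      notify black
      deploy gray
      deploy black
      parse gray
        parse→notify: notify black — skip
        scan gray
          scan→notify: notify black — skip
          scan→deploy: deploy black — skip
          scan→sign: sign is gray → back edge
Back edge closes the cycle sign → link → clean → parse → scan → sign; its vertices are {link, scan, sign, clean, parse}.

link, scan, sign, clean, parse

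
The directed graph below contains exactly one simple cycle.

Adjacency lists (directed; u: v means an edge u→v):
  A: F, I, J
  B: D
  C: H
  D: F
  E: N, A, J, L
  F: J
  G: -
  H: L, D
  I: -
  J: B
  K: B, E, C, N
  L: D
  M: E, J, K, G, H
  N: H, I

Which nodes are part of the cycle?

DFS with gray/black marking from J:
J gray
  B gray
    D gray
      F gray
        F→J: J is gray → back edge
Back edge closes the cycle J → B → D → F → J; its vertices are {B, D, F, J}.

B, D, F, J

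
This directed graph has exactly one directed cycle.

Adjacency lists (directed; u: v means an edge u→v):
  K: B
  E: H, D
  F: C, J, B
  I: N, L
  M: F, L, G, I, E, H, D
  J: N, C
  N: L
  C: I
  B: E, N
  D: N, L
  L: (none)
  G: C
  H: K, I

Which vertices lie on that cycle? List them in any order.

DFS with gray/black marking from E:
E gray
  H gray
    K gray
      B gray
        B→E: E is gray → back edge
Back edge closes the cycle E → H → K → B → E; its vertices are {B, E, H, K}.

B, E, H, K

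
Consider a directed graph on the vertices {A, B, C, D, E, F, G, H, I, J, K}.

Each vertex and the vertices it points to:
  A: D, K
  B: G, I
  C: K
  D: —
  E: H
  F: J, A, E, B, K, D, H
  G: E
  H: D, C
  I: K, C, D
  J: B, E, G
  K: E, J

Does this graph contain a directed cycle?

Yes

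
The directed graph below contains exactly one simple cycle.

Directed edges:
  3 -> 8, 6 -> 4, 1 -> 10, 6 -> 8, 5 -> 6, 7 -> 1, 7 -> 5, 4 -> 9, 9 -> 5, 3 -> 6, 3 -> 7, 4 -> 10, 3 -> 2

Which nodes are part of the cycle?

4, 5, 6, 9

DFS with gray/black marking from 6:
6 gray
  8 gray
  8 black
  4 gray
    10 gray
    10 black
    9 gray
      5 gray
        5→6: 6 is gray → back edge
Back edge closes the cycle 6 → 4 → 9 → 5 → 6; its vertices are {4, 5, 6, 9}.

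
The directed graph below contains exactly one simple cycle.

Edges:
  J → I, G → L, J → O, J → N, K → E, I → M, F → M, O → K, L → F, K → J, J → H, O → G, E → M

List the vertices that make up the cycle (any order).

J, K, O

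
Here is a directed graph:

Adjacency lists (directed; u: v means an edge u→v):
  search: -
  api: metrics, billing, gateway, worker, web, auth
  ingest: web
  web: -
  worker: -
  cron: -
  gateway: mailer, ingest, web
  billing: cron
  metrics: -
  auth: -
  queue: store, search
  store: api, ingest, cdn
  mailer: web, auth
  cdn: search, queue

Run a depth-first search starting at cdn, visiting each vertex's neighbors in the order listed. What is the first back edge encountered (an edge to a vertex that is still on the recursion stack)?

store→cdn

DFS from cdn (visiting each vertex's neighbors in the order listed); mark gray on enter, black on exit:
cdn gray
  search gray
  search black
  queue gray
    store gray
      api gray
        metrics gray
        metrics black
        billing gray
          cron gray
          cron black
        billing black
        gateway gray
          mailer gray
            web gray
            web black
            auth gray
            auth black
          mailer black
          ingest gray
            ingest→web: web black — skip
          ingest black
          gateway→web: web black — skip
        gateway black
        worker gray
        worker black
        api→web: web black — skip
        api→auth: auth black — skip
      api black
      store→ingest: ingest black — skip
      store→cdn: cdn is gray → back edge
First back edge: store → cdn.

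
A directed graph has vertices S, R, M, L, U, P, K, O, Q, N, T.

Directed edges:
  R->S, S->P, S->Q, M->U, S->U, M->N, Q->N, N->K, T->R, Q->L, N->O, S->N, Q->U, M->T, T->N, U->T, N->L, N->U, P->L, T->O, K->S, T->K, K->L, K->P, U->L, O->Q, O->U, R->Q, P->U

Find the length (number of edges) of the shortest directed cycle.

3

For each vertex v, BFS finds the shortest path from v back to v.
The shortest such closed walk is T → O → U → T, length 3.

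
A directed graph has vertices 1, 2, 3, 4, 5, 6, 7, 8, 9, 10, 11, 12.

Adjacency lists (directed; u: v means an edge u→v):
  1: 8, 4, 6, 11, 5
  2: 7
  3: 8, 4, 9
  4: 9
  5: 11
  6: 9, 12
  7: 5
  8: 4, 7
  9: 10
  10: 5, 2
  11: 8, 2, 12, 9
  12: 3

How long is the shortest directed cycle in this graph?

4

For each vertex v, BFS finds the shortest path from v back to v.
The shortest such closed walk is 11 → 8 → 7 → 5 → 11, length 4.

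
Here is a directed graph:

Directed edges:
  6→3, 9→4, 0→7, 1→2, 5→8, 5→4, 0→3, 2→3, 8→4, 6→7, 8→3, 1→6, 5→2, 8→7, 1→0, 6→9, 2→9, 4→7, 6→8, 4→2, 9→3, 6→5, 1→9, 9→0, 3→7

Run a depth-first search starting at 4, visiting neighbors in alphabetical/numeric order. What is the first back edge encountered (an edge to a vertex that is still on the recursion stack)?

DFS from 4 (visiting neighbors in alphabetical/numeric order); mark gray on enter, black on exit:
4 gray
  2 gray
    3 gray
      7 gray
      7 black
    3 black
    9 gray
      0 gray
        0→3: 3 black — skip
        0→7: 7 black — skip
      0 black
      9→3: 3 black — skip
      9→4: 4 is gray → back edge
First back edge: 9 → 4.

9->4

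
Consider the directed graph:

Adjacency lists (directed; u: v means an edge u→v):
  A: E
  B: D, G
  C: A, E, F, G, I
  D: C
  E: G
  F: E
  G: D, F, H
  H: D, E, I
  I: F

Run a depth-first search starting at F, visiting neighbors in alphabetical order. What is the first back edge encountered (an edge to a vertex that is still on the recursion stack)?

A->E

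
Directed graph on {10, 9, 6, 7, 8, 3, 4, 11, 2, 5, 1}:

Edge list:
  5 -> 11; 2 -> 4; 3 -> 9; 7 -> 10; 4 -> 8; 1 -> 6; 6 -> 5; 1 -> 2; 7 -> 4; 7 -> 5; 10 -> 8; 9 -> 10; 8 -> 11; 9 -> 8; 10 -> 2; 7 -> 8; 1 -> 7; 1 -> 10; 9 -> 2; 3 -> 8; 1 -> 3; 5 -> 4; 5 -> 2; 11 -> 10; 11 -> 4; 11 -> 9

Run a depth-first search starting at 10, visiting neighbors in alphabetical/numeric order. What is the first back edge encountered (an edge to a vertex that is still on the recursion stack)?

11->4

DFS from 10 (visiting neighbors in alphabetical/numeric order); mark gray on enter, black on exit:
10 gray
  2 gray
    4 gray
      8 gray
        11 gray
          11→4: 4 is gray → back edge
First back edge: 11 → 4.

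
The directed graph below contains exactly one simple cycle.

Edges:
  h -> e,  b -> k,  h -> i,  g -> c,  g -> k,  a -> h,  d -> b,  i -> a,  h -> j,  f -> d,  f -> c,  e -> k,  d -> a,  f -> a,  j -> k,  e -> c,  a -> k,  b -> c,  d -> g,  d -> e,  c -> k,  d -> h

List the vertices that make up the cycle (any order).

DFS with gray/black marking from h:
h gray
  j gray
    k gray
    k black
  j black
  i gray
    a gray
      a→h: h is gray → back edge
Back edge closes the cycle h → i → a → h; its vertices are {a, h, i}.

a, h, i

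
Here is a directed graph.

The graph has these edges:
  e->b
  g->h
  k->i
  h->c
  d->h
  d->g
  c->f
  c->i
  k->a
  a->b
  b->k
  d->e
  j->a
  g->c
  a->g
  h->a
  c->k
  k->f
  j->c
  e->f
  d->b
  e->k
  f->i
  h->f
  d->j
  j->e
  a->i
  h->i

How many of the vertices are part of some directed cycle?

A vertex is on a directed cycle iff it belongs to a strongly connected component of size ≥ 2 (or has a self-loop).
The vertices on cycles are {a, b, c, g, h, k} — 6 in total.

6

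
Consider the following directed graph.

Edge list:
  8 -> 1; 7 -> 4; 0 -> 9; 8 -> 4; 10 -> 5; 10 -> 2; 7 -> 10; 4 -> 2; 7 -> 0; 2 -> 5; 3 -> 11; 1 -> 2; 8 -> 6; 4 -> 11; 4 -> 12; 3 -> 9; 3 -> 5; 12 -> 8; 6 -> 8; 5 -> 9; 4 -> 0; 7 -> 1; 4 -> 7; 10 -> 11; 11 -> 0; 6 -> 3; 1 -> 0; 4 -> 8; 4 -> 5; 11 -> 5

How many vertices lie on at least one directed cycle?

5

A vertex is on a directed cycle iff it belongs to a strongly connected component of size ≥ 2 (or has a self-loop).
The vertices on cycles are {4, 6, 7, 8, 12} — 5 in total.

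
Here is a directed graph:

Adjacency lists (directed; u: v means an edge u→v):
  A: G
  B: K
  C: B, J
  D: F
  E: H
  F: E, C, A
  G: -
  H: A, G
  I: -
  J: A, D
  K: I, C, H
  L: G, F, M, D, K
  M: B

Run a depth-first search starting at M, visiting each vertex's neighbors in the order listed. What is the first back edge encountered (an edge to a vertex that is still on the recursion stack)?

C→B

DFS from M (visiting each vertex's neighbors in the order listed); mark gray on enter, black on exit:
M gray
  B gray
    K gray
      I gray
      I black
      C gray
        C→B: B is gray → back edge
First back edge: C → B.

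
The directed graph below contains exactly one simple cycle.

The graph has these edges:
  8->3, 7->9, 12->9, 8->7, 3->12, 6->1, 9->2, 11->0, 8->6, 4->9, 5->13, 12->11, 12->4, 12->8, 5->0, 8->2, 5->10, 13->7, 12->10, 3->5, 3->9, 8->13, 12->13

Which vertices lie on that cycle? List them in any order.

DFS with gray/black marking from 8:
8 gray
  3 gray
    12 gray
      4 gray
        9 gray
          2 gray
          2 black
        9 black
      4 black
      10 gray
      10 black
      12→8: 8 is gray → back edge
Back edge closes the cycle 8 → 3 → 12 → 8; its vertices are {3, 8, 12}.

3, 8, 12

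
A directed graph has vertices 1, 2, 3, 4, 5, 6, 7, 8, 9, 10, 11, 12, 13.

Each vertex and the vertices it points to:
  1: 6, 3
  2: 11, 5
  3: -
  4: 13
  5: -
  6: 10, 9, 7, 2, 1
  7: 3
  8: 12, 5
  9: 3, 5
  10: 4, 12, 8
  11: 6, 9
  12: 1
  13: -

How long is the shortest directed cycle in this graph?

For each vertex v, BFS finds the shortest path from v back to v.
The shortest such closed walk is 1 → 6 → 1, length 2.

2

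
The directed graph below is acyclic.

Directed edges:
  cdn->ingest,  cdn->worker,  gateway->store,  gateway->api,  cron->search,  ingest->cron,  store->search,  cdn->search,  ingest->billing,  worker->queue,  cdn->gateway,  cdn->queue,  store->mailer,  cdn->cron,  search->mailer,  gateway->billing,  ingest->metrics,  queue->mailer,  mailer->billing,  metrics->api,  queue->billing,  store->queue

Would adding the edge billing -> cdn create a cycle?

Yes

Adding billing→cdn creates a cycle iff cdn can already reach billing.
Path from cdn: cdn → gateway → billing.
So cdn → … → billing → cdn is a cycle.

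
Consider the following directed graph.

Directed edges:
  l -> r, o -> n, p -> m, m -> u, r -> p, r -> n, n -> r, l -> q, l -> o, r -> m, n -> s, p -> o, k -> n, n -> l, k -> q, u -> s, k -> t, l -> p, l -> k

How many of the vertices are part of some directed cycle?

6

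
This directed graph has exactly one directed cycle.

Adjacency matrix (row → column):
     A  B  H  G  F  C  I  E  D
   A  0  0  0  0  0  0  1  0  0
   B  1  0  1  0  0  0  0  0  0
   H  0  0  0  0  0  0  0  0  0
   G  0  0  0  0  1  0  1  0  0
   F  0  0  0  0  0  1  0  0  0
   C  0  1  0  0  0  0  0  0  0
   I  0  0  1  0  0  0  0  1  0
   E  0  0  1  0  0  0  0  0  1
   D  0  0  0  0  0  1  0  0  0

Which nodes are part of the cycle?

DFS with gray/black marking from I:
I gray
  H gray
  H black
  E gray
    E→H: H black — skip
    D gray
      C gray
        B gray
          B→H: H black — skip
          A gray
            A→I: I is gray → back edge
Back edge closes the cycle I → E → D → C → B → A → I; its vertices are {A, B, C, D, E, I}.

A, B, C, D, E, I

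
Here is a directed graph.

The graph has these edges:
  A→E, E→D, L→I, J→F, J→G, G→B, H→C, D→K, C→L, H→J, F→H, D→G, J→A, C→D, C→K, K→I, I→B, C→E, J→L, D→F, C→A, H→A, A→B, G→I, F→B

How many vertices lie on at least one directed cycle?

A vertex is on a directed cycle iff it belongs to a strongly connected component of size ≥ 2 (or has a self-loop).
The vertices on cycles are {A, C, D, E, F, H, J} — 7 in total.

7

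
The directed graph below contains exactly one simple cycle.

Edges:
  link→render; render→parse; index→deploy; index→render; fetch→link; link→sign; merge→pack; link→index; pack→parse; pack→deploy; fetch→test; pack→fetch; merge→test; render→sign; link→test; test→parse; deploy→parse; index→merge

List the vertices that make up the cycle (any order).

link, pack, fetch, index, merge

DFS with gray/black marking from link:
link gray
  sign gray
  sign black
  test gray
    parse gray
    parse black
  test black
  index gray
    merge gray
      pack gray
        fetch gray
          fetch→test: test black — skip
          fetch→link: link is gray → back edge
Back edge closes the cycle link → index → merge → pack → fetch → link; its vertices are {link, pack, fetch, index, merge}.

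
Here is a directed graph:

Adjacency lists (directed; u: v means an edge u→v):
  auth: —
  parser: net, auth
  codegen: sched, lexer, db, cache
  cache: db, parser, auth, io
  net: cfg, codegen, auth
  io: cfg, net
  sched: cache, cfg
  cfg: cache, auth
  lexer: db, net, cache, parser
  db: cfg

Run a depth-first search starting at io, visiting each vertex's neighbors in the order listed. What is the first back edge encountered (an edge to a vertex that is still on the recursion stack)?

db→cfg

DFS from io (visiting each vertex's neighbors in the order listed); mark gray on enter, black on exit:
io gray
  cfg gray
    cache gray
      db gray
        db→cfg: cfg is gray → back edge
First back edge: db → cfg.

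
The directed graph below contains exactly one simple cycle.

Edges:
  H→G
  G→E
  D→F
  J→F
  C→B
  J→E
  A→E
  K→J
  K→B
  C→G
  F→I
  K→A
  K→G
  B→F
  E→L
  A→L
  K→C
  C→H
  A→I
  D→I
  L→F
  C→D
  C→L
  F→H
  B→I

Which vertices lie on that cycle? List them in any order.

DFS with gray/black marking from G:
G gray
  E gray
    L gray
      F gray
        H gray
          H→G: G is gray → back edge
Back edge closes the cycle G → E → L → F → H → G; its vertices are {E, F, G, H, L}.

E, F, G, H, L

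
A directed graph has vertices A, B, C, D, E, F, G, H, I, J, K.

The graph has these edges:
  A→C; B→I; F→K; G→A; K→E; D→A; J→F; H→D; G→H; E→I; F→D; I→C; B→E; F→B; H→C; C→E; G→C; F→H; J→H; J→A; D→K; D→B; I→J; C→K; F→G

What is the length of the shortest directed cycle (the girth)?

For each vertex v, BFS finds the shortest path from v back to v.
The shortest such closed walk is I → C → E → I, length 3.

3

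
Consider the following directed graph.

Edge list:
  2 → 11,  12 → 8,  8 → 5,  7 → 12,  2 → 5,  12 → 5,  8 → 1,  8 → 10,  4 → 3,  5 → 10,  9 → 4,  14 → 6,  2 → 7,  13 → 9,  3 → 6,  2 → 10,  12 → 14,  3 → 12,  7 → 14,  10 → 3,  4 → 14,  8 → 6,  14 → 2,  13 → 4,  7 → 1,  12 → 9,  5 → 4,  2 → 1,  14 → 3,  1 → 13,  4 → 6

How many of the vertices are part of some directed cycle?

12

A vertex is on a directed cycle iff it belongs to a strongly connected component of size ≥ 2 (or has a self-loop).
The vertices on cycles are {1, 2, 3, 4, 5, 7, 8, 9, 10, 12, 13, 14} — 12 in total.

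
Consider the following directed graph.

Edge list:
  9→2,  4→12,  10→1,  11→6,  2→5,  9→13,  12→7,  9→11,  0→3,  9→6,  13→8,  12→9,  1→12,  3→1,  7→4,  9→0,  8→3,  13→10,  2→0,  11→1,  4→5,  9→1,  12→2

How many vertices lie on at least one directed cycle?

12

A vertex is on a directed cycle iff it belongs to a strongly connected component of size ≥ 2 (or has a self-loop).
The vertices on cycles are {0, 1, 2, 3, 4, 7, 8, 9, 10, 11, 12, 13} — 12 in total.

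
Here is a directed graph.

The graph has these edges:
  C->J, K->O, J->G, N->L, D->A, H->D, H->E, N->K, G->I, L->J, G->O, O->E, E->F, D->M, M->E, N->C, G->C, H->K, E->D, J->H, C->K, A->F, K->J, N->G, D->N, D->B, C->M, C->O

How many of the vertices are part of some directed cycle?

A vertex is on a directed cycle iff it belongs to a strongly connected component of size ≥ 2 (or has a self-loop).
The vertices on cycles are {C, D, E, G, H, J, K, L, M, N, O} — 11 in total.

11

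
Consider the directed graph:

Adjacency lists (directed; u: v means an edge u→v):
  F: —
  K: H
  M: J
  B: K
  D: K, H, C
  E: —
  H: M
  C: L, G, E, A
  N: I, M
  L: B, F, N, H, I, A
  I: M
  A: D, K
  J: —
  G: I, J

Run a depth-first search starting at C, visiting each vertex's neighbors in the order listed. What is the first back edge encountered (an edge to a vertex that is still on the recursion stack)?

DFS from C (visiting each vertex's neighbors in the order listed); mark gray on enter, black on exit:
C gray
  L gray
    B gray
      K gray
        H gray
          M gray
            J gray
            J black
          M black
        H black
      K black
    B black
    F gray
    F black
    N gray
      I gray
        I→M: M black — skip
      I black
      N→M: M black — skip
    N black
    L→H: H black — skip
    L→I: I black — skip
    A gray
      D gray
        D→K: K black — skip
        D→H: H black — skip
        D→C: C is gray → back edge
First back edge: D → C.

D->C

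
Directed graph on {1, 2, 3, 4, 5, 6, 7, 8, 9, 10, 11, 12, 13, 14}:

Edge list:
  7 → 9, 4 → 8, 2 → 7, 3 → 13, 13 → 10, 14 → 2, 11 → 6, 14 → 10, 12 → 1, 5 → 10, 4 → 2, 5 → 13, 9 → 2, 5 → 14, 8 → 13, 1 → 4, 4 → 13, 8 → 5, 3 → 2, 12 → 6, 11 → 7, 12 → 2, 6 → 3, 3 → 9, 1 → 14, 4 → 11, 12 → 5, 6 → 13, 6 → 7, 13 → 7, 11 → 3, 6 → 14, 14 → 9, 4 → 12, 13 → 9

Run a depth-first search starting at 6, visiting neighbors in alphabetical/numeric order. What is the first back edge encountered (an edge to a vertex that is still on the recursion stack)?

9→2

DFS from 6 (visiting neighbors in alphabetical/numeric order); mark gray on enter, black on exit:
6 gray
  3 gray
    2 gray
      7 gray
        9 gray
          9→2: 2 is gray → back edge
First back edge: 9 → 2.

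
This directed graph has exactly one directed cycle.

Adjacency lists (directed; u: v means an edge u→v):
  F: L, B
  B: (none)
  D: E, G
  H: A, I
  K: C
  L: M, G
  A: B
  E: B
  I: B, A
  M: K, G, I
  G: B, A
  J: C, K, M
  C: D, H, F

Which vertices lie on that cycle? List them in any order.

C, F, K, L, M

DFS with gray/black marking from M:
M gray
  K gray
    C gray
      D gray
        E gray
          B gray
          B black
        E black
        G gray
          G→B: B black — skip
          A gray
            A→B: B black — skip
          A black
        G black
      D black
      H gray
        H→A: A black — skip
        I gray
          I→B: B black — skip
          I→A: A black — skip
        I black
      H black
      F gray
        L gray
          L→M: M is gray → back edge
Back edge closes the cycle M → K → C → F → L → M; its vertices are {C, F, K, L, M}.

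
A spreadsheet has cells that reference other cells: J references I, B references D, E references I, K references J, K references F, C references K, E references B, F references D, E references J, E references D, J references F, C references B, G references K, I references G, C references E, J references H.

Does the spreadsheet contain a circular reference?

Yes

DFS with white/gray/black marking, starting from J:
J gray
  H gray
  H black
  F gray
    D gray
    D black
  F black
  I gray
    G gray
      K gray
        K→J: J is gray → back edge
Back edge found, so a cycle exists: J → I → G → K → J.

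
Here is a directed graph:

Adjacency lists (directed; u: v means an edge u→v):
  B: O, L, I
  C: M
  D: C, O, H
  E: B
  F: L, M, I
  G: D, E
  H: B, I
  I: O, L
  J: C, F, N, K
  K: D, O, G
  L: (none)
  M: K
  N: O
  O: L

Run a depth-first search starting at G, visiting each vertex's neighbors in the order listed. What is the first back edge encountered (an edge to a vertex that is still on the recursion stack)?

DFS from G (visiting each vertex's neighbors in the order listed); mark gray on enter, black on exit:
G gray
  D gray
    C gray
      M gray
        K gray
          K→D: D is gray → back edge
First back edge: K → D.

K→D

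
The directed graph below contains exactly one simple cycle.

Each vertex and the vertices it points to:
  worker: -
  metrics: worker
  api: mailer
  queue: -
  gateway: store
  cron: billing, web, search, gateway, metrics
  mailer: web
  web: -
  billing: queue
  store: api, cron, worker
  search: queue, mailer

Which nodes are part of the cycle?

cron, store, gateway

DFS with gray/black marking from cron:
cron gray
  billing gray
    queue gray
    queue black
  billing black
  web gray
  web black
  search gray
    search→queue: queue black — skip
    mailer gray
      mailer→web: web black — skip
    mailer black
  search black
  gateway gray
    store gray
      api gray
        api→mailer: mailer black — skip
      api black
      store→cron: cron is gray → back edge
Back edge closes the cycle cron → gateway → store → cron; its vertices are {cron, store, gateway}.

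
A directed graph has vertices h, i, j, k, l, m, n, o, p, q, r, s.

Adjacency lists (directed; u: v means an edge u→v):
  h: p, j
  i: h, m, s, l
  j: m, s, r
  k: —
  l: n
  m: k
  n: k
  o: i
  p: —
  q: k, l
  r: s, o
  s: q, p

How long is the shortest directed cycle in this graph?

For each vertex v, BFS finds the shortest path from v back to v.
The shortest such closed walk is j → r → o → i → h → j, length 5.

5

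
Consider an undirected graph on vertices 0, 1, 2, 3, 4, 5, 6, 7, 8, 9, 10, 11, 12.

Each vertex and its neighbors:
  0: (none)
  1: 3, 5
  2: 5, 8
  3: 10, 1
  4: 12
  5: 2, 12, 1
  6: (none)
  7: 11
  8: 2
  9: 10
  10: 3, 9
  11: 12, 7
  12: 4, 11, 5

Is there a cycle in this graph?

No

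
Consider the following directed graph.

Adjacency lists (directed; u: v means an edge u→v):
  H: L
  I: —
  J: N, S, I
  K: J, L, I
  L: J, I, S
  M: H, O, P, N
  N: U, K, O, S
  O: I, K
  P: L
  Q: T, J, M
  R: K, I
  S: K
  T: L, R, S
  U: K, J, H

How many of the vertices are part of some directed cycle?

8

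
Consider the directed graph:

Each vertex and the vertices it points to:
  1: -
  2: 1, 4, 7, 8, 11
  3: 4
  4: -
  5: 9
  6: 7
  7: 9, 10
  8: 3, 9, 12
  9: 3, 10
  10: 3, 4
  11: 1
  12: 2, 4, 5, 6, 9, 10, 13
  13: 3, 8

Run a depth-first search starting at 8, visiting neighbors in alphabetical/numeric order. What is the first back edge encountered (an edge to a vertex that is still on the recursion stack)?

DFS from 8 (visiting neighbors in alphabetical/numeric order); mark gray on enter, black on exit:
8 gray
  3 gray
    4 gray
    4 black
  3 black
  9 gray
    9→3: 3 black — skip
    10 gray
      10→3: 3 black — skip
      10→4: 4 black — skip
    10 black
  9 black
  12 gray
    2 gray
      1 gray
      1 black
      2→4: 4 black — skip
      7 gray
        7→9: 9 black — skip
        7→10: 10 black — skip
      7 black
      2→8: 8 is gray → back edge
First back edge: 2 → 8.

2→8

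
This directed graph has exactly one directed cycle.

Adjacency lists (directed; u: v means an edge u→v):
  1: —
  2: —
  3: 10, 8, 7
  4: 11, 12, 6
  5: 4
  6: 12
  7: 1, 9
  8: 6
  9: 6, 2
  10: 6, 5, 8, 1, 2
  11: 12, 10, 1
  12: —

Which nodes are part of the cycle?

4, 5, 10, 11

DFS with gray/black marking from 10:
10 gray
  6 gray
    12 gray
    12 black
  6 black
  5 gray
    4 gray
      11 gray
        11→12: 12 black — skip
        11→10: 10 is gray → back edge
Back edge closes the cycle 10 → 5 → 4 → 11 → 10; its vertices are {4, 5, 10, 11}.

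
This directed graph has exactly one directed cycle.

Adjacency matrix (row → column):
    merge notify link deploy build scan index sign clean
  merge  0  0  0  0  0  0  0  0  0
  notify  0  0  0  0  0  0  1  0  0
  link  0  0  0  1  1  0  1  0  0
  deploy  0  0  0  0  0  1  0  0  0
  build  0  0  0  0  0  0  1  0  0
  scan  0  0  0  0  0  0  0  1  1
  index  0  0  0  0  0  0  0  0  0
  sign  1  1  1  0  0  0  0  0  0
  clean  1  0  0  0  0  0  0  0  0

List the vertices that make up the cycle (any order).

link, scan, sign, deploy

DFS with gray/black marking from scan:
scan gray
  clean gray
    merge gray
    merge black
  clean black
  sign gray
    notify gray
      index gray
      index black
    notify black
    sign→merge: merge black — skip
    link gray
      build gray
        build→index: index black — skip
      build black
      link→index: index black — skip
      deploy gray
        deploy→scan: scan is gray → back edge
Back edge closes the cycle scan → sign → link → deploy → scan; its vertices are {link, scan, sign, deploy}.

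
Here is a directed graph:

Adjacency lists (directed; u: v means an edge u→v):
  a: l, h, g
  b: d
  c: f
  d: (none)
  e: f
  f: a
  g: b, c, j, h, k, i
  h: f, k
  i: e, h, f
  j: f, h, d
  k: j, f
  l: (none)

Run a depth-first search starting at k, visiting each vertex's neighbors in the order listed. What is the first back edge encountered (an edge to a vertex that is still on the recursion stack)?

DFS from k (visiting each vertex's neighbors in the order listed); mark gray on enter, black on exit:
k gray
  j gray
    f gray
      a gray
        l gray
        l black
        h gray
          h→f: f is gray → back edge
First back edge: h → f.

h->f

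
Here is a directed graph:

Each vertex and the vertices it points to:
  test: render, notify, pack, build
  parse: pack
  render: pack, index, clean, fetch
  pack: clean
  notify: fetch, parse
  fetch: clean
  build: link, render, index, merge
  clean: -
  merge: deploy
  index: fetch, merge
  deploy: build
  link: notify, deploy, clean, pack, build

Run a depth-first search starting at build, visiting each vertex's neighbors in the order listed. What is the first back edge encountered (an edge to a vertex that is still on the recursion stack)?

deploy->build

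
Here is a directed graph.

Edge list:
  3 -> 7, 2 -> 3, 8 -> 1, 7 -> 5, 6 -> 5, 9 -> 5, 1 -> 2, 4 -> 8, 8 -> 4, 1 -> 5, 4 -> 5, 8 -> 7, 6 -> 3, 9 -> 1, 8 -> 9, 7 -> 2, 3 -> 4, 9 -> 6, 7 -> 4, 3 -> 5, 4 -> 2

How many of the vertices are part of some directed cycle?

A vertex is on a directed cycle iff it belongs to a strongly connected component of size ≥ 2 (or has a self-loop).
The vertices on cycles are {1, 2, 3, 4, 6, 7, 8, 9} — 8 in total.

8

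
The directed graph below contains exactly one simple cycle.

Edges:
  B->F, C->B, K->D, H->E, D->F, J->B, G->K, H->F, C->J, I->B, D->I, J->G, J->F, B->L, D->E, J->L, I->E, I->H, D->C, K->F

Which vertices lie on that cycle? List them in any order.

C, D, G, J, K

DFS with gray/black marking from K:
K gray
  D gray
    E gray
    E black
    F gray
    F black
    C gray
      J gray
        B gray
          L gray
          L black
          B→F: F black — skip
        B black
        J→F: F black — skip
        J→L: L black — skip
        G gray
          G→K: K is gray → back edge
Back edge closes the cycle K → D → C → J → G → K; its vertices are {C, D, G, J, K}.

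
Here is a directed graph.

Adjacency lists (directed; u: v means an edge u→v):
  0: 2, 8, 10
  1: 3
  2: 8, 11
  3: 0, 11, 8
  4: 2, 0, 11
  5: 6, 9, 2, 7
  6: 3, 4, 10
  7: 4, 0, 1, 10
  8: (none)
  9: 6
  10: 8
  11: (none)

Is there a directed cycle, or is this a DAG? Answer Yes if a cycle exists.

DFS with white/gray/black marking, starting from 7:
7 gray
  4 gray
    2 gray
      8 gray
      8 black
      11 gray
      11 black
    2 black
    0 gray
      0→2: 2 black — skip
      0→8: 8 black — skip
      10 gray
        10→8: 8 black — skip
      10 black
    0 black
    4→11: 11 black — skip
  4 black
  7→0: 0 black — skip
  1 gray
    3 gray
      3→0: 0 black — skip
      3→11: 11 black — skip
      3→8: 8 black — skip
    3 black
  1 black
  7→10: 10 black — skip
7 black
5 gray
  6 gray
    6→3: 3 black — skip
    6→4: 4 black — skip
    6→10: 10 black — skip
  6 black
  9 gray
    9→6: 6 black — skip
  9 black
  5→2: 2 black — skip
  5→7: 7 black — skip
5 black
Every edge goes to a white or black vertex — no back edge, so the graph is acyclic.

No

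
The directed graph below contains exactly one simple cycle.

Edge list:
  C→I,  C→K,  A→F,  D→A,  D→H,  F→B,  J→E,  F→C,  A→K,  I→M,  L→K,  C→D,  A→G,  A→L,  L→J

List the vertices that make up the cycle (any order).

A, C, D, F

DFS with gray/black marking from F:
F gray
  C gray
    D gray
      H gray
      H black
      A gray
        A→F: F is gray → back edge
Back edge closes the cycle F → C → D → A → F; its vertices are {A, C, D, F}.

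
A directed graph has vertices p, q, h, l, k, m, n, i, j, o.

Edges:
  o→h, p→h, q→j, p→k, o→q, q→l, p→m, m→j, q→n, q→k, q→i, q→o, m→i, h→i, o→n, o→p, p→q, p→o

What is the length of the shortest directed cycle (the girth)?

2

For each vertex v, BFS finds the shortest path from v back to v.
The shortest such closed walk is q → o → q, length 2.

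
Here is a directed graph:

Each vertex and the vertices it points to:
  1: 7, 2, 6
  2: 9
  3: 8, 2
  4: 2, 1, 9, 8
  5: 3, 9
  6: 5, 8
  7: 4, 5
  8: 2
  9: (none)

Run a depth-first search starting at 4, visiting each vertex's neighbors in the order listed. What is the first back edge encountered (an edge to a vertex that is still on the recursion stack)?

7→4

DFS from 4 (visiting each vertex's neighbors in the order listed); mark gray on enter, black on exit:
4 gray
  2 gray
    9 gray
    9 black
  2 black
  1 gray
    7 gray
      7→4: 4 is gray → back edge
First back edge: 7 → 4.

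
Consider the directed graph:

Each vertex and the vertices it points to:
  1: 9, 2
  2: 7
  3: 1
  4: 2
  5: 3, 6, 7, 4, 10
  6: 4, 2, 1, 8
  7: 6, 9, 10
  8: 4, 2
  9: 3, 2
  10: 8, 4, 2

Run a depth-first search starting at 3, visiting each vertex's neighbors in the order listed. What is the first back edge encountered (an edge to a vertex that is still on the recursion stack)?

DFS from 3 (visiting each vertex's neighbors in the order listed); mark gray on enter, black on exit:
3 gray
  1 gray
    9 gray
      9→3: 3 is gray → back edge
First back edge: 9 → 3.

9->3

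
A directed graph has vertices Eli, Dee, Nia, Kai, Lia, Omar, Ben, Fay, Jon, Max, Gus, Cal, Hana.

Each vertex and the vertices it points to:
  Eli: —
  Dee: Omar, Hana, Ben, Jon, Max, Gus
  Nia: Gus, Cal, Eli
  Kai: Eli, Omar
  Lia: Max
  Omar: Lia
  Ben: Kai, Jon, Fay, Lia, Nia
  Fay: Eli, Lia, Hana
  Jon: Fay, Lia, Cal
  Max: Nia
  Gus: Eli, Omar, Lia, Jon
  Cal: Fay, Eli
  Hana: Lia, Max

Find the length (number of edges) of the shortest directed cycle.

4

For each vertex v, BFS finds the shortest path from v back to v.
The shortest such closed walk is Max → Nia → Gus → Lia → Max, length 4.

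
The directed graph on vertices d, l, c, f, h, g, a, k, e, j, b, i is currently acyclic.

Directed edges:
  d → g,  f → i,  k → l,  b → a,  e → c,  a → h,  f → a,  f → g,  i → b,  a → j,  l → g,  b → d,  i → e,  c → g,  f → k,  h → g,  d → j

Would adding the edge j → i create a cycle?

Adding j→i creates a cycle iff i can already reach j.
Path from i: i → b → d → j.
So i → … → j → i is a cycle.

Yes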